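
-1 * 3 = -3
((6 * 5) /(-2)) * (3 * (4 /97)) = -1.86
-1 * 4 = -4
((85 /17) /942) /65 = 1 /12246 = 0.00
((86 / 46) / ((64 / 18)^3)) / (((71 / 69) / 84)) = 1974861 / 581632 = 3.40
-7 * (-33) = 231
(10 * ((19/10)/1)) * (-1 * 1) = -19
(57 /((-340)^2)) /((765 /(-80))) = -19 /368475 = -0.00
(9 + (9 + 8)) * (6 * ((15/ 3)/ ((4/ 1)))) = 195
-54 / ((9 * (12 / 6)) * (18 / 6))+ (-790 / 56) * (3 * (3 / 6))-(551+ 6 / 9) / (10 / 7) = -408.33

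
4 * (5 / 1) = 20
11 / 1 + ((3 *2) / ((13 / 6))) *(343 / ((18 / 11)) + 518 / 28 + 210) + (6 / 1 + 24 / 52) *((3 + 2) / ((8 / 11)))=32985 / 26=1268.65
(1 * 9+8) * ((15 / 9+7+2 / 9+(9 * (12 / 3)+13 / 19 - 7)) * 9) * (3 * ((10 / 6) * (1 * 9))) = 5045940 / 19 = 265575.79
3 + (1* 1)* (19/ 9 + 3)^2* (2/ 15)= 7877/ 1215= 6.48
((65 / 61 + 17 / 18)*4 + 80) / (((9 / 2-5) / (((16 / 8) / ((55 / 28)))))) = -492128 / 2745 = -179.28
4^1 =4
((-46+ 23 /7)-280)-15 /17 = -38508 /119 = -323.60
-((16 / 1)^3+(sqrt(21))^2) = -4117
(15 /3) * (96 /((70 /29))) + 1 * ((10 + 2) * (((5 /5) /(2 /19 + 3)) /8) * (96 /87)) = 2388096 /11977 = 199.39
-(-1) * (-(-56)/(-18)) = -28/9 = -3.11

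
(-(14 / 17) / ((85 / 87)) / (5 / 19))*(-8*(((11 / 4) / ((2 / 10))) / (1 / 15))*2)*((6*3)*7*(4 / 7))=219941568 / 289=761043.49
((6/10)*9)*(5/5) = 27/5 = 5.40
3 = 3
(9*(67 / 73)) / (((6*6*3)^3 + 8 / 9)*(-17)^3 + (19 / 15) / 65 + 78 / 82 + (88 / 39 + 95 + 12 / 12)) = -72314775 / 54181486670175524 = -0.00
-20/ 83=-0.24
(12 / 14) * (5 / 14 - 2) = -69 / 49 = -1.41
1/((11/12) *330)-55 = -33273/605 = -55.00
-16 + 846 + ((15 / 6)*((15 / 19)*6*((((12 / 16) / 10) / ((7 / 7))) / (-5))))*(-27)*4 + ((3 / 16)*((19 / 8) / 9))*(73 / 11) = 68178481 / 80256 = 849.51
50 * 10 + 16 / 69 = 34516 / 69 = 500.23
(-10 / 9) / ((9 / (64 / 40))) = -16 / 81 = -0.20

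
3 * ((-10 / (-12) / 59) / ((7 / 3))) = 15 / 826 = 0.02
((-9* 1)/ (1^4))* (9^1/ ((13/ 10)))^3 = -6561000/ 2197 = -2986.35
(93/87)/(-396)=-31/11484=-0.00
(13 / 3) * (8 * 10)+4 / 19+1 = 19829 / 57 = 347.88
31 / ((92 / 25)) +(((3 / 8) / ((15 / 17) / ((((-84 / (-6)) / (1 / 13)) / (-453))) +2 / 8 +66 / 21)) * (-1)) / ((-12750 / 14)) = 717388677 / 85157500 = 8.42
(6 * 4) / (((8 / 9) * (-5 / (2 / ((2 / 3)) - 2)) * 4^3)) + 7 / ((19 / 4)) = 8447 / 6080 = 1.39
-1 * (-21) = 21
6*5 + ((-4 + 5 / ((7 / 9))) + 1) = 234 / 7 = 33.43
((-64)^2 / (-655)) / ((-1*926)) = 2048 / 303265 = 0.01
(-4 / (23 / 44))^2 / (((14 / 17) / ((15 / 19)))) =3949440 / 70357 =56.13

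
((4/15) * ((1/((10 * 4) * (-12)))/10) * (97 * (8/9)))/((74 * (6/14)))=-679/4495500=-0.00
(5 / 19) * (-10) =-2.63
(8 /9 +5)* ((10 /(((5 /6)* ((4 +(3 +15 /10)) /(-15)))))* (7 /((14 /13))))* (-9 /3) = 41340 /17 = 2431.76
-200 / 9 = -22.22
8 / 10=4 / 5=0.80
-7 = -7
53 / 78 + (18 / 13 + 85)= 6791 / 78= 87.06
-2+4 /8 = -3 /2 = -1.50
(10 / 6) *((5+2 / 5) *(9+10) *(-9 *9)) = -13851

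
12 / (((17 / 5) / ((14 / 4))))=12.35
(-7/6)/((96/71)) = -497/576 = -0.86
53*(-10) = -530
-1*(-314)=314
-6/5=-1.20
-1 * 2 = -2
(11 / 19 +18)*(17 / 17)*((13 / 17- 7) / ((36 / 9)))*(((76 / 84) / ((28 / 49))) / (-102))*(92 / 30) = 430307 / 312120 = 1.38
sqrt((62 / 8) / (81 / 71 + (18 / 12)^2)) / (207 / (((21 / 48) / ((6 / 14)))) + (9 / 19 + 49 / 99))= 30723 * sqrt(235507) / 2009341658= 0.01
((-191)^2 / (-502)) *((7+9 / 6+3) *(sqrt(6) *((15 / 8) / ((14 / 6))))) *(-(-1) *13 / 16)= -490851855 *sqrt(6) / 899584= -1336.55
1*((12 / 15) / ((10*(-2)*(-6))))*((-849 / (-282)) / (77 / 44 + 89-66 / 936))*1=3679 / 16621550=0.00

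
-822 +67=-755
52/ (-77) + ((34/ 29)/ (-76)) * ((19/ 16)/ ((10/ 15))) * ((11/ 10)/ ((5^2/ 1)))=-24171197/ 35728000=-0.68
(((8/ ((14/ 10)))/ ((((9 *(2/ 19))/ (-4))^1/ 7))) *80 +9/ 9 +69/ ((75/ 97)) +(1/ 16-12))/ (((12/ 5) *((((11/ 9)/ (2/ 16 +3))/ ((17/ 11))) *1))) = -4110439435/ 185856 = -22116.26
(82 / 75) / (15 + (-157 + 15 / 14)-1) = -1148 / 149025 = -0.01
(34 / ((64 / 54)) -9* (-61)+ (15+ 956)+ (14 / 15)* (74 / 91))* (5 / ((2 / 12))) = 4834273 / 104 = 46483.39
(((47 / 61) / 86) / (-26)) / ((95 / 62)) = -1457 / 6478810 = -0.00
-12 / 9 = -4 / 3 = -1.33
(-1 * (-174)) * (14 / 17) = 2436 / 17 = 143.29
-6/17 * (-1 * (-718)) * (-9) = 38772/17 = 2280.71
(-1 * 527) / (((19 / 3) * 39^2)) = -527 / 9633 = -0.05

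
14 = 14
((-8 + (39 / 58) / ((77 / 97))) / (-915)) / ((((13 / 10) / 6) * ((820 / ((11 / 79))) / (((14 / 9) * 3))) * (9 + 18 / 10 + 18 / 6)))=31945 / 15418867581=0.00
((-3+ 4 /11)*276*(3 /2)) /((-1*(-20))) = -6003 /110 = -54.57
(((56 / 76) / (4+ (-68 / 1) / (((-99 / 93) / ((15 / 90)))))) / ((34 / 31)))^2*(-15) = -1384557867 / 43870344500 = -0.03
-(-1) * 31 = 31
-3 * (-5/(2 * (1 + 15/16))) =120/31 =3.87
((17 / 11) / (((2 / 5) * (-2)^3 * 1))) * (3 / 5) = -51 / 176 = -0.29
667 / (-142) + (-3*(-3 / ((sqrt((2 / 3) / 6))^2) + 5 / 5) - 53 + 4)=3451 / 142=24.30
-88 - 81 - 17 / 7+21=-1053 / 7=-150.43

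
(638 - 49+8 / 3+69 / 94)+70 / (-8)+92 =381067 / 564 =675.65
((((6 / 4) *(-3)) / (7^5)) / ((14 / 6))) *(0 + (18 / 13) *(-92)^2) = -2056752 / 1529437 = -1.34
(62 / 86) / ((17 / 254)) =7874 / 731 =10.77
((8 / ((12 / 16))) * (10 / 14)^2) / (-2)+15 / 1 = 1805 / 147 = 12.28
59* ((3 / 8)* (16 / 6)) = 59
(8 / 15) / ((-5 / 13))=-104 / 75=-1.39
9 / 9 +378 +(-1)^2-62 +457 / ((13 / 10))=8704 / 13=669.54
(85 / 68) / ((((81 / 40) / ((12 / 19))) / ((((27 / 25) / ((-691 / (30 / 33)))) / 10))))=-8 / 144419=-0.00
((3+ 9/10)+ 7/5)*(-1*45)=-477/2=-238.50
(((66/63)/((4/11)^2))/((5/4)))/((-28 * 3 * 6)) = -1331/105840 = -0.01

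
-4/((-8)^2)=-1/16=-0.06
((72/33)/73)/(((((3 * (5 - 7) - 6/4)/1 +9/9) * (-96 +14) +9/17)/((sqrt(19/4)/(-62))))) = -51 * sqrt(19)/112889755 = -0.00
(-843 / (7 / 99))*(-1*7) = 83457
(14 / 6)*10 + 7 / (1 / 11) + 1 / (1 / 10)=331 / 3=110.33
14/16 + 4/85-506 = -343453/680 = -505.08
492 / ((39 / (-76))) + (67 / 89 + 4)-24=-978.02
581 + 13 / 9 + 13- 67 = 4756 / 9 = 528.44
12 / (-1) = -12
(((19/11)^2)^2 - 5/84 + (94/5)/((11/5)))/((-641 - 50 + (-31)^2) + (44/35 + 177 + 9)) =106916675/2811774768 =0.04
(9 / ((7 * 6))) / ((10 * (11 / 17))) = 0.03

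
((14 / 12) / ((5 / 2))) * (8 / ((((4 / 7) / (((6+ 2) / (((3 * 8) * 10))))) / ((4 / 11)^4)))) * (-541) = -6786304 / 3294225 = -2.06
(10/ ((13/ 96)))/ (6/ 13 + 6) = 80/ 7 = 11.43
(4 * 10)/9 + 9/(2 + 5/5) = 67/9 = 7.44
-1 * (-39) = 39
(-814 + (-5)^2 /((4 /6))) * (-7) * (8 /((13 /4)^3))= 2782976 /2197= 1266.72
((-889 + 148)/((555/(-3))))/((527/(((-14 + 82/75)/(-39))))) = 18392/7312125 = 0.00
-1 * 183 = -183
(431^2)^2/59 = 34507149121/59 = 584866934.25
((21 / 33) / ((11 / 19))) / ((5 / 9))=1197 / 605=1.98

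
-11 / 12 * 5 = -55 / 12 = -4.58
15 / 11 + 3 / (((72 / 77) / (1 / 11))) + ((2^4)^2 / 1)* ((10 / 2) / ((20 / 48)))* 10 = 8110517 / 264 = 30721.66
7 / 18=0.39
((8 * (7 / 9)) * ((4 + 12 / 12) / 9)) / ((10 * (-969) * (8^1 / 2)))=-7 / 78489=-0.00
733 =733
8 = 8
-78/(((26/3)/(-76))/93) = 63612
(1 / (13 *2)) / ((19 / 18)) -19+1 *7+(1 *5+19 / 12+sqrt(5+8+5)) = -15947 / 2964+3 *sqrt(2) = -1.14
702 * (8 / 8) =702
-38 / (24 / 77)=-121.92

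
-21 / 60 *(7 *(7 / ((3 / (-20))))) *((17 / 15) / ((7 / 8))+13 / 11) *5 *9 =140189 / 11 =12744.45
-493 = -493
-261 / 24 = -87 / 8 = -10.88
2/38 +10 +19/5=1316/95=13.85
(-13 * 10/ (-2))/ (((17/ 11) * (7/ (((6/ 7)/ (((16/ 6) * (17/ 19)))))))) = 122265/ 56644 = 2.16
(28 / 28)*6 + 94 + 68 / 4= 117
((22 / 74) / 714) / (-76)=-11 / 2007768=-0.00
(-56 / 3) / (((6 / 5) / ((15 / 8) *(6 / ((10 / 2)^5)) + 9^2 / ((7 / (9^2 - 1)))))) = -1800007 / 125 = -14400.06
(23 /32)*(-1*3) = -69 /32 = -2.16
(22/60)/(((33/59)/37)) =2183/90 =24.26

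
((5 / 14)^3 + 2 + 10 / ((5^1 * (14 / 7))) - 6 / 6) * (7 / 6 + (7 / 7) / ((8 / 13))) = 5.71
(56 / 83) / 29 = 56 / 2407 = 0.02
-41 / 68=-0.60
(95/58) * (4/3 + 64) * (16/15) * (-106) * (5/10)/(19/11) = -914144/261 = -3502.47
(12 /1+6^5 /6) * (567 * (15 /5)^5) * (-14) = -2523045672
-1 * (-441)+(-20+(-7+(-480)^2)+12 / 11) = 2538966 / 11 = 230815.09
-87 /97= -0.90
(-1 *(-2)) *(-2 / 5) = -4 / 5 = -0.80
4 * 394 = 1576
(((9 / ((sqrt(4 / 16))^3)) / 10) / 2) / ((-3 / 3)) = -18 / 5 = -3.60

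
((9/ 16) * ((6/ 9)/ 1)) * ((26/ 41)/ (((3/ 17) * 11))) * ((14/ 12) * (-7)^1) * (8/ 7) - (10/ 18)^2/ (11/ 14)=-56119/ 36531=-1.54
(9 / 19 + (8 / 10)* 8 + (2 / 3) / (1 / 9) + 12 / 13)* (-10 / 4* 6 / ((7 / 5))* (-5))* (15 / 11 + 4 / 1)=3964.33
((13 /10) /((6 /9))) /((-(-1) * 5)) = 39 /100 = 0.39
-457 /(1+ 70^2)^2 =-457 /24019801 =-0.00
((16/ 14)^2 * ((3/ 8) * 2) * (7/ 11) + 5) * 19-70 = 2837/ 77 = 36.84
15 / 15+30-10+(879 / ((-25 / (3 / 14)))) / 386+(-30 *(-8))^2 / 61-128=837.24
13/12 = 1.08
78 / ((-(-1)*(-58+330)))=0.29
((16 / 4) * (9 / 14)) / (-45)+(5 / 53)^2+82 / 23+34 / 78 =348598064 / 88188555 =3.95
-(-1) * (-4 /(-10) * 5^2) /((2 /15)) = 75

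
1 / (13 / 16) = 1.23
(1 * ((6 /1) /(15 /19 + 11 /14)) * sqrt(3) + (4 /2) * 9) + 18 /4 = 1596 * sqrt(3) /419 + 45 /2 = 29.10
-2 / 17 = -0.12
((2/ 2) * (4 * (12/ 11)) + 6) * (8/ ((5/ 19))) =17328/ 55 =315.05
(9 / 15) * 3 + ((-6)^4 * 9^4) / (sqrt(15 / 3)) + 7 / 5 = 16 / 5 + 8503056 * sqrt(5) / 5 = 3802685.45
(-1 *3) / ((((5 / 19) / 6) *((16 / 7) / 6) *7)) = -513 / 20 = -25.65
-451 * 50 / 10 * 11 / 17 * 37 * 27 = -24780195 / 17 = -1457658.53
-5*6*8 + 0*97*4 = -240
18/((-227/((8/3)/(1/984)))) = -47232/227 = -208.07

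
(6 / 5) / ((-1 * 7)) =-6 / 35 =-0.17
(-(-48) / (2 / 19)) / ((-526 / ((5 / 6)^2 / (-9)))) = 475 / 7101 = 0.07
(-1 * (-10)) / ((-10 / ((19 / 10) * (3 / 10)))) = -57 / 100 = -0.57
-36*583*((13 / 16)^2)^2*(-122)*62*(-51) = -14452606501047 / 4096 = -3528468384.04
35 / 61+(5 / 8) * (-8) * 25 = -7590 / 61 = -124.43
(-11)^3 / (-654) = 1331 / 654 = 2.04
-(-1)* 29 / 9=29 / 9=3.22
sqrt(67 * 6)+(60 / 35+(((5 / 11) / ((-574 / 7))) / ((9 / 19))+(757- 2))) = sqrt(402)+43000381 / 56826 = 776.75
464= 464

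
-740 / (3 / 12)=-2960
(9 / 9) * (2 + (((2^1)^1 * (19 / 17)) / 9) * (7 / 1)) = 572 / 153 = 3.74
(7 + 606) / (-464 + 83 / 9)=-5517 / 4093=-1.35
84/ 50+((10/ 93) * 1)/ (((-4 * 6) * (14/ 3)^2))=1020643/ 607600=1.68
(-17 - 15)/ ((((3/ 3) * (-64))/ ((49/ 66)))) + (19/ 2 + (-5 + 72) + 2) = 10411/ 132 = 78.87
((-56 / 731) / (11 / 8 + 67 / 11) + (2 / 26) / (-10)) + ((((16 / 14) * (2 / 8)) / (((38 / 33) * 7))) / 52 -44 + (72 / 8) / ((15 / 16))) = -4001125877467 / 116253430020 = -34.42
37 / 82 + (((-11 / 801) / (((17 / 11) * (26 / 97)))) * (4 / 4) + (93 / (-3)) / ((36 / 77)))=-1912808903 / 29031444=-65.89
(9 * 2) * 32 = 576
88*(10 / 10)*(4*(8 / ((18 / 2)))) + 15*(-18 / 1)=386 / 9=42.89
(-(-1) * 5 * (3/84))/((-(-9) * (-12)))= -5/3024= -0.00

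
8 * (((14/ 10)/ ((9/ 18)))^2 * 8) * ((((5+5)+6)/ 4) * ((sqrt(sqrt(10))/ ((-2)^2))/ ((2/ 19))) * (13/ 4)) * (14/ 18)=2711072 * 10^(1/ 4)/ 225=21426.86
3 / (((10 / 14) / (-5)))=-21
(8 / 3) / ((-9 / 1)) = -8 / 27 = -0.30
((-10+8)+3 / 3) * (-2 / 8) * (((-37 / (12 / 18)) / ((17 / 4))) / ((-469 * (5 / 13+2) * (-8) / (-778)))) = 561327 / 1977304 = 0.28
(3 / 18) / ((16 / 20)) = 5 / 24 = 0.21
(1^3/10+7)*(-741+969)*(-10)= -16188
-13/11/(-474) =13/5214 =0.00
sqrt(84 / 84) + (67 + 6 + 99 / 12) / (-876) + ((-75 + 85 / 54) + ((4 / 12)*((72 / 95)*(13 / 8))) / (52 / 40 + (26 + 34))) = -26633635195 / 367299792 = -72.51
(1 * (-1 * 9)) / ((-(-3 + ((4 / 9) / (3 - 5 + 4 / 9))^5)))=-151263 / 50453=-3.00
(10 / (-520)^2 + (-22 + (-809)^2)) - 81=17694381121 / 27040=654378.00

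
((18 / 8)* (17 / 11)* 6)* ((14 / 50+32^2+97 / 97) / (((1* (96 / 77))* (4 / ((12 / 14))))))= 367659 / 100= 3676.59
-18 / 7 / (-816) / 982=3 / 934864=0.00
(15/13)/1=15/13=1.15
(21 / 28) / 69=0.01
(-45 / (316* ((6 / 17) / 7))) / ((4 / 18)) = -12.71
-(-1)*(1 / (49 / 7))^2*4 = 4 / 49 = 0.08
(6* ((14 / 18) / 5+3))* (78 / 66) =3692 / 165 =22.38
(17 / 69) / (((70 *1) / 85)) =0.30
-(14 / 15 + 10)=-164 / 15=-10.93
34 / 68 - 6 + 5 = -1 / 2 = -0.50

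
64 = 64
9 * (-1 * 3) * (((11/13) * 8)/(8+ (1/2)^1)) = -4752/221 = -21.50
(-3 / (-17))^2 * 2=18 / 289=0.06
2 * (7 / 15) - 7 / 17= 133 / 255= 0.52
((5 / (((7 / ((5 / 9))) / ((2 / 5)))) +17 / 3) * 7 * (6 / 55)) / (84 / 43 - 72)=-15781 / 248490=-0.06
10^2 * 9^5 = 5904900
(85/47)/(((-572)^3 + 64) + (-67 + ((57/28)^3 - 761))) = -1865920/193090893276857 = -0.00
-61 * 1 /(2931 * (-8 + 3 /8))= 8 /2931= 0.00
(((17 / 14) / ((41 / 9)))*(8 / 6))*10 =1020 / 287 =3.55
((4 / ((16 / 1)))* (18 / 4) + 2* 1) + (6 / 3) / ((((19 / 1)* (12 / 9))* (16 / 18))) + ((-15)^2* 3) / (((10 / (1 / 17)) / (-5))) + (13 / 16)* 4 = -69195 / 5168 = -13.39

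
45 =45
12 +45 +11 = 68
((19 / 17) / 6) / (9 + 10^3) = 19 / 102918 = 0.00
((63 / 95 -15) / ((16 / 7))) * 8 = -4767 / 95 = -50.18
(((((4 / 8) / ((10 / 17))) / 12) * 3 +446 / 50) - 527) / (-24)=69049 / 3200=21.58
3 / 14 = 0.21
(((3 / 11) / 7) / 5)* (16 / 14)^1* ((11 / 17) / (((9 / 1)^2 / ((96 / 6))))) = 128 / 112455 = 0.00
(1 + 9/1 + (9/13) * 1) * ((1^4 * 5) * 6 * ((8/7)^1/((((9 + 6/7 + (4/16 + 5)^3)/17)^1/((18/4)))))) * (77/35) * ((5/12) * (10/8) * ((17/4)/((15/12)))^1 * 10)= 2121028800/300053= 7068.85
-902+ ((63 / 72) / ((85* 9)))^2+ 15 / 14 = -236206173257 / 262180800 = -900.93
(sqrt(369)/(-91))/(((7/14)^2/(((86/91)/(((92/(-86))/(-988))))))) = -1686288*sqrt(41)/14651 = -736.98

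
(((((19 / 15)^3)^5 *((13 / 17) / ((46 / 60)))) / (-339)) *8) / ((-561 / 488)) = 1540945118040411526541696 / 2170785658125860595703125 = 0.71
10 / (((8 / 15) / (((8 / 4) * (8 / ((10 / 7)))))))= 210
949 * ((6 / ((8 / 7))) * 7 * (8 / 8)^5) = 139503 / 4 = 34875.75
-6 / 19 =-0.32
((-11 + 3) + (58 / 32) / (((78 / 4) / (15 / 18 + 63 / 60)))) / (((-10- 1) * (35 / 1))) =146483 / 7207200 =0.02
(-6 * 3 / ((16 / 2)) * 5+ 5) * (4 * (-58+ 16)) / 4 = 525 / 2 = 262.50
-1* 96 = -96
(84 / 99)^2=784 / 1089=0.72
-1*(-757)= 757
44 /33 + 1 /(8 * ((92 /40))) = 383 /276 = 1.39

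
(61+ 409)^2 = 220900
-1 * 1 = -1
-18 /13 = -1.38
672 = 672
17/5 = 3.40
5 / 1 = 5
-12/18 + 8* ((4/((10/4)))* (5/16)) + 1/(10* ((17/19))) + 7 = 5327/510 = 10.45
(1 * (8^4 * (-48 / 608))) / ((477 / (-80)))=54.23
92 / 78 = 46 / 39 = 1.18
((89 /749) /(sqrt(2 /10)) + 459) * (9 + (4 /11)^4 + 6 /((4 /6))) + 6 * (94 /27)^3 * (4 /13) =23477666 * sqrt(5) /10966109 + 10424684416430 /1248774813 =8352.72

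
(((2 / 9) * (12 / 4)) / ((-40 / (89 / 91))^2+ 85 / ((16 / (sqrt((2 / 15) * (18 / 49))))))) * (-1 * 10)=-1316493823590400 / 330318292148487159+ 238922453728 * sqrt(15) / 330318292148487159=-0.00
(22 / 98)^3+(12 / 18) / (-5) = -215333 / 1764735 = -0.12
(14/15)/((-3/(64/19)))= -896/855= -1.05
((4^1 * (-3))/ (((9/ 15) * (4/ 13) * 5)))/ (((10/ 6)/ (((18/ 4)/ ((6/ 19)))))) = -2223/ 20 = -111.15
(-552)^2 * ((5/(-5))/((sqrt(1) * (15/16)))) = -1625088/5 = -325017.60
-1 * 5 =-5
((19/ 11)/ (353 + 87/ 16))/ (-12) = -76/ 189255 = -0.00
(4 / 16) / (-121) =-1 / 484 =-0.00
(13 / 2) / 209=13 / 418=0.03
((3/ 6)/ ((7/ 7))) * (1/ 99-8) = -791/ 198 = -3.99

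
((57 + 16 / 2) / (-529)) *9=-585 / 529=-1.11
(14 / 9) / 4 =7 / 18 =0.39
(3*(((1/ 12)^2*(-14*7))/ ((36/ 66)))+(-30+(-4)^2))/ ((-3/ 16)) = 94.63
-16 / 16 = -1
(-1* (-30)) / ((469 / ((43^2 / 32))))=27735 / 7504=3.70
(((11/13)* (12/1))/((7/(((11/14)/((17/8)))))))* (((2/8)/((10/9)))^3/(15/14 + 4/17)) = 264627/56602000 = 0.00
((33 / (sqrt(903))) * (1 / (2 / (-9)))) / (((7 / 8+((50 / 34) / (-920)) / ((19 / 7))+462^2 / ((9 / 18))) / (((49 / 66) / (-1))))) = 22287 * sqrt(903) / 77924783008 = 0.00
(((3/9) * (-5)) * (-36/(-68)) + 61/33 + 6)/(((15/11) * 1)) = 3908/765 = 5.11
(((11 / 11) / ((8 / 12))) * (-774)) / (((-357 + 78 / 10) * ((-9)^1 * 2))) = -215 / 1164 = -0.18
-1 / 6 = -0.17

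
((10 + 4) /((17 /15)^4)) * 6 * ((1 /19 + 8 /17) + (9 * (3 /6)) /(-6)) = -311495625 /26977283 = -11.55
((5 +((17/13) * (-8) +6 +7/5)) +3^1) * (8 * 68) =174624/65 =2686.52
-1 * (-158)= 158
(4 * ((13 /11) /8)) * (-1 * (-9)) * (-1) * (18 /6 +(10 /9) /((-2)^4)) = -16.32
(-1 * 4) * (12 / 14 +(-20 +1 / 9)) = 4796 / 63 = 76.13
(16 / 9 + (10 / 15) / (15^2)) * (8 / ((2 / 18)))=9616 / 75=128.21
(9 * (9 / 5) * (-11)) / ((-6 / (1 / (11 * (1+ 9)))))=27 / 100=0.27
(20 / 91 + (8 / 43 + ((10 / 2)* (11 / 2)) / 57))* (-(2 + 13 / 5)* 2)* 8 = -72909448 / 1115205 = -65.38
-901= -901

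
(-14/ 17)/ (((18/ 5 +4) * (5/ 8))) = -0.17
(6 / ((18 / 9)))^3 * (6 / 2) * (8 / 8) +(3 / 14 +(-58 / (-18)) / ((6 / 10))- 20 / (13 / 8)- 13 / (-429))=4016605 / 54054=74.31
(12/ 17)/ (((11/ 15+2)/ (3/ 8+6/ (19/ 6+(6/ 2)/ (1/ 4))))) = 1485/ 7462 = 0.20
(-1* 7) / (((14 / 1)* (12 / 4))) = -1 / 6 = -0.17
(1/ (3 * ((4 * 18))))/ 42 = 1/ 9072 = 0.00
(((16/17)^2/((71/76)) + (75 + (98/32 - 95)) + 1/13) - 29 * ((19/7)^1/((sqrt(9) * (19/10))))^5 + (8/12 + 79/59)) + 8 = -6804813785535251/1028414074837968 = -6.62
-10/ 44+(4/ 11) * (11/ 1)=83/ 22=3.77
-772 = -772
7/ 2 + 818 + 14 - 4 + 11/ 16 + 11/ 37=492831/ 592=832.48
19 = 19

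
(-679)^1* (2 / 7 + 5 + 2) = -4947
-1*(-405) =405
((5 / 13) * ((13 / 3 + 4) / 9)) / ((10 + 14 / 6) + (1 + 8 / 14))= 875 / 34164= 0.03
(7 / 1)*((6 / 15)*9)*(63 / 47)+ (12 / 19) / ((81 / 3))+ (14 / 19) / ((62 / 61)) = 43011583 / 1245735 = 34.53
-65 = -65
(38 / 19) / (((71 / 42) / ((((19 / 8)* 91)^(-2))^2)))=49152 / 90644254566593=0.00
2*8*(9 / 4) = 36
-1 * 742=-742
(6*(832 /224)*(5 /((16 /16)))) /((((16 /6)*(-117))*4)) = -5 /56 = -0.09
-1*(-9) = 9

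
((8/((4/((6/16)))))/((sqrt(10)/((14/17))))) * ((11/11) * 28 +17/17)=609 * sqrt(10)/340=5.66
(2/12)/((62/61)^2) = 3721/23064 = 0.16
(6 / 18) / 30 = 1 / 90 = 0.01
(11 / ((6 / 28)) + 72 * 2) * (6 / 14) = 83.71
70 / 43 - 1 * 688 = -29514 / 43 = -686.37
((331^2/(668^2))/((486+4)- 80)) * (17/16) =1862537/2927229440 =0.00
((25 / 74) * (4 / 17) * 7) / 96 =175 / 30192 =0.01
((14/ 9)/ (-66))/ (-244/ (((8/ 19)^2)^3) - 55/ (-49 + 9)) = 0.00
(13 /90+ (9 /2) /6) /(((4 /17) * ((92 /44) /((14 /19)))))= 9163 /6840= 1.34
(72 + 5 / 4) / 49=293 / 196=1.49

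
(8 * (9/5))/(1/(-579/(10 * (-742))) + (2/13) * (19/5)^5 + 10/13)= 84678750/796713473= 0.11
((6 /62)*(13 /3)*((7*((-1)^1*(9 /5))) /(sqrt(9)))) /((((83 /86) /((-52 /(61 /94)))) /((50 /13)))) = 88277280 /156953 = 562.44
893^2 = 797449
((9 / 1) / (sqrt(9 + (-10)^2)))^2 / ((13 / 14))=1134 / 1417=0.80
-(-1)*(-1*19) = -19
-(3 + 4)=-7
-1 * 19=-19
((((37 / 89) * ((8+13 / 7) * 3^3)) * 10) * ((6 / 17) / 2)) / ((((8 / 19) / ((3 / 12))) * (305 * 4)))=3929067 / 41347264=0.10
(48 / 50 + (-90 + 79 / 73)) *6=-963138 / 1825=-527.75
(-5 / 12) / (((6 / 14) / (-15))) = 175 / 12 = 14.58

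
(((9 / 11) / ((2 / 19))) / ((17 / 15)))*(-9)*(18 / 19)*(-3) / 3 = 10935 / 187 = 58.48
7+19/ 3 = 40/ 3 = 13.33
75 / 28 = 2.68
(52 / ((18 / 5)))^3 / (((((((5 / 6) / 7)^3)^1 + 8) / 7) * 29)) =42199976000 / 464185107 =90.91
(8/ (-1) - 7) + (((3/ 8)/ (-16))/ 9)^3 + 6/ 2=-679477249/ 56623104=-12.00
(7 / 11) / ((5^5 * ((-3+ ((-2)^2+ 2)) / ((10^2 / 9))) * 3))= 28 / 111375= 0.00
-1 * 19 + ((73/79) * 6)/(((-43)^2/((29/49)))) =-135979399/7157479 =-19.00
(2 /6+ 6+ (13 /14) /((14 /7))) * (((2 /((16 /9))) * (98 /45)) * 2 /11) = 3997 /1320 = 3.03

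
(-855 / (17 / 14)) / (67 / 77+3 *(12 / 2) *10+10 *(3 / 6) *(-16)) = -102410 / 14671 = -6.98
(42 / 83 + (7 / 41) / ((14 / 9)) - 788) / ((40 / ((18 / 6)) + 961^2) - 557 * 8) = -16076811 / 18765741410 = -0.00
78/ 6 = 13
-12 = -12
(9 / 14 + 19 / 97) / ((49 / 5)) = 5695 / 66542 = 0.09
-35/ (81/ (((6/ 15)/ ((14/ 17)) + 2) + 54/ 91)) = -467/ 351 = -1.33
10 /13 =0.77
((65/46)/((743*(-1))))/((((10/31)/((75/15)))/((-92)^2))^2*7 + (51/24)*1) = -24320372960/27174555811849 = -0.00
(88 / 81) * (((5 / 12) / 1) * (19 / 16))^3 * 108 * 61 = 575298625 / 663552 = 867.00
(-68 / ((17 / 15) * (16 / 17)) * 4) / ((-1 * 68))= 15 / 4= 3.75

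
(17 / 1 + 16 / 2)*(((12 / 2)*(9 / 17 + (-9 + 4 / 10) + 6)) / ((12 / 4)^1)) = -103.53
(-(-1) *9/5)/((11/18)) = 162/55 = 2.95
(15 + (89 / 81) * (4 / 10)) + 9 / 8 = 53669 / 3240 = 16.56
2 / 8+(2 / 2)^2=5 / 4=1.25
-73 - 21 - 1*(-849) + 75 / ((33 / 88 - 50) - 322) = 748005 / 991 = 754.80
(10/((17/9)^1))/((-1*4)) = -45/34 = -1.32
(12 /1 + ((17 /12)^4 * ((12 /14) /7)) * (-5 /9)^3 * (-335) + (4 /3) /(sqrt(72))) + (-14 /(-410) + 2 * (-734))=-36130046353673 /25307614080 + sqrt(2) /9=-1427.48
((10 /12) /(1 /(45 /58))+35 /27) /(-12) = -6085 /37584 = -0.16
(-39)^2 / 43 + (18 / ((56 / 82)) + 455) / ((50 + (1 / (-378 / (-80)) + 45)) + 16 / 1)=71763777 / 1807634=39.70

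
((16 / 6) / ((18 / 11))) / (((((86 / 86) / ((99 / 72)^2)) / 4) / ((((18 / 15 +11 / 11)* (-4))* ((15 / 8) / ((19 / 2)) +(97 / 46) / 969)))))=-260448749 / 12034980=-21.64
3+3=6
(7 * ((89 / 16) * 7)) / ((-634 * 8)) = -0.05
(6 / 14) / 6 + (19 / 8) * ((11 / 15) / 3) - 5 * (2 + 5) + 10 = -24.35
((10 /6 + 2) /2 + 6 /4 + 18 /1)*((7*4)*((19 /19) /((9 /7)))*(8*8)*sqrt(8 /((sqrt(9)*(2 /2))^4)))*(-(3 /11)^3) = -1605632*sqrt(2) /11979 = -189.56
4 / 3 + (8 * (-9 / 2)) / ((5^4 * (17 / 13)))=41096 / 31875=1.29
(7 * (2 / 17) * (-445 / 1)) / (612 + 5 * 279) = -6230 / 34119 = -0.18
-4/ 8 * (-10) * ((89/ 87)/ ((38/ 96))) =7120/ 551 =12.92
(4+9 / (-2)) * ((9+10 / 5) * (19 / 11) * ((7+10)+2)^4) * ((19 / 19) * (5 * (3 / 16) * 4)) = -37141485 / 8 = -4642685.62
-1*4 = -4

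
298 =298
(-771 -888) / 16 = -1659 / 16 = -103.69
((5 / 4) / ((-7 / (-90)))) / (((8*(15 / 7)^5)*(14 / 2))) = 343 / 54000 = 0.01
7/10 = 0.70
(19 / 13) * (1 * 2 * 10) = 380 / 13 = 29.23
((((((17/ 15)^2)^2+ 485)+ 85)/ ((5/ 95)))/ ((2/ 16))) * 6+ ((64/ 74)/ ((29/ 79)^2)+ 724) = 274141273766428/ 525099375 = 522075.03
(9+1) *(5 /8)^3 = 625 /256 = 2.44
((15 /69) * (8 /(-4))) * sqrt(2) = -10 * sqrt(2) /23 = -0.61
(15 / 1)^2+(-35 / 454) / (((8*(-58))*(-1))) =47397565 / 210656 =225.00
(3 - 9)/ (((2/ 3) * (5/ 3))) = -27/ 5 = -5.40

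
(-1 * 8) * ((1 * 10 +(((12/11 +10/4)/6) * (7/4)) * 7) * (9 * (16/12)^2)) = -73208/33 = -2218.42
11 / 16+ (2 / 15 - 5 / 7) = 179 / 1680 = 0.11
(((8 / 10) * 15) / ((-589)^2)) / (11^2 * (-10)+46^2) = 2 / 52385071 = 0.00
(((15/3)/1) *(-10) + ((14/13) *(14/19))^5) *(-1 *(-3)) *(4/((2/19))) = -274071939872244/48387275053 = -5664.13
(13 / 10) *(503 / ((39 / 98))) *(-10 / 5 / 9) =-49294 / 135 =-365.14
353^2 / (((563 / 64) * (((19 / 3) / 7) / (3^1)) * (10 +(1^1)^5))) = 502423488 / 117667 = 4269.88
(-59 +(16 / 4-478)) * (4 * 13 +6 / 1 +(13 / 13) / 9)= -278759 / 9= -30973.22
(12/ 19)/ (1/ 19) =12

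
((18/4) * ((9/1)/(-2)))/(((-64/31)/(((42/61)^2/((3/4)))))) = 369117/59536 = 6.20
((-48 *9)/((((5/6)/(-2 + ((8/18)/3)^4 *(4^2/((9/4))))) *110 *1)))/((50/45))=76396432/9021375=8.47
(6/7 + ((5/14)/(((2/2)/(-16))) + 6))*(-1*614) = -701.71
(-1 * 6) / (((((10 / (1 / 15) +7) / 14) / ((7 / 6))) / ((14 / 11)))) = -1372 / 1727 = -0.79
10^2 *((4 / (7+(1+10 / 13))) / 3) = 2600 / 171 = 15.20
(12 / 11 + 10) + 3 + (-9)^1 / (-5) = 874 / 55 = 15.89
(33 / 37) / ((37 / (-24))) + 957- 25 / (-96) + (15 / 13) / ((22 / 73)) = 18051482063 / 18793632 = 960.51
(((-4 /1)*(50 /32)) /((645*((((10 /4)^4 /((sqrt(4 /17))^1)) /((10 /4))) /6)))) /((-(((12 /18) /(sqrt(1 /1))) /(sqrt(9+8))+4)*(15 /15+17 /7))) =-7 /1313650+21*sqrt(17) /656825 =0.00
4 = 4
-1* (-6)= 6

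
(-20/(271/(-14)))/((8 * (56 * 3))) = 0.00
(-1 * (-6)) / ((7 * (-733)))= -6 / 5131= -0.00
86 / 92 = 43 / 46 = 0.93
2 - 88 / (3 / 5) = -434 / 3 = -144.67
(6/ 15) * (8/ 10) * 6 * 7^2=2352/ 25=94.08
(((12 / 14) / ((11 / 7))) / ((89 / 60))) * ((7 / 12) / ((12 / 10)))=175 / 979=0.18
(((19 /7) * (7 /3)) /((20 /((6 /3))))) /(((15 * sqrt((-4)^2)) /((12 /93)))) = 19 /13950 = 0.00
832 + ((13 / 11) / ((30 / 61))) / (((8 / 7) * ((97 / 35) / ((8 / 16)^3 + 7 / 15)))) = 5116164287 / 6145920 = 832.45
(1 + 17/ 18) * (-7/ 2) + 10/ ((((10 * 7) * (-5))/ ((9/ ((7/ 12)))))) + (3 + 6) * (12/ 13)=121691/ 114660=1.06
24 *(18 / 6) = 72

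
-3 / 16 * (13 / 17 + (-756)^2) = -29148375 / 272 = -107163.14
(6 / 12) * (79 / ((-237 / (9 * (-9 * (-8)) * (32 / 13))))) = -3456 / 13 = -265.85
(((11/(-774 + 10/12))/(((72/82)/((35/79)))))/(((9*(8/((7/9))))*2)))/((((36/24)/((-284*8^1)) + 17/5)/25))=-1961286250/6877975778739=-0.00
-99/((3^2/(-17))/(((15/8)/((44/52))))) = 3315/8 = 414.38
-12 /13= -0.92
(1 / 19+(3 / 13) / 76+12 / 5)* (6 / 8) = 36393 / 19760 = 1.84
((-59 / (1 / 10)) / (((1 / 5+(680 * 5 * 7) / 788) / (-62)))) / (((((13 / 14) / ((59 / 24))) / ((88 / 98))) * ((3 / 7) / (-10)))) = -233843137000 / 3503799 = -66739.88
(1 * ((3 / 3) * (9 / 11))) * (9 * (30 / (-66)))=-405 / 121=-3.35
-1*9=-9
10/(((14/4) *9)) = 20/63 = 0.32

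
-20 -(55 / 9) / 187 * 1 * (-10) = -3010 / 153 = -19.67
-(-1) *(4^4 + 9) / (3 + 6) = 29.44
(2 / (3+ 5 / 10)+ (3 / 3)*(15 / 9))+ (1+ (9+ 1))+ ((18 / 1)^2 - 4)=6998 / 21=333.24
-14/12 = -1.17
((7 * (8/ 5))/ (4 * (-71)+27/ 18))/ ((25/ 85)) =-1904/ 14125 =-0.13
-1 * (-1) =1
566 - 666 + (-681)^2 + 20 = 463681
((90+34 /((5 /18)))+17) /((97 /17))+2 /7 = 137463 /3395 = 40.49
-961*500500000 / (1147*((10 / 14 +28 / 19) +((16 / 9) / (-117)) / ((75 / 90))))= -3621550432500000 / 18738613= -193266728.57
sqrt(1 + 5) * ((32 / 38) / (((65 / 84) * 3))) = 448 * sqrt(6) / 1235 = 0.89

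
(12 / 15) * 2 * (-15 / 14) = -12 / 7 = -1.71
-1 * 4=-4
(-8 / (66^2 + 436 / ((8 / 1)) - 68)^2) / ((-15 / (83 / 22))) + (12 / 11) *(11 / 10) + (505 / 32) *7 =111.67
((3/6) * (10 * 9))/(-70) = -0.64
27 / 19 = 1.42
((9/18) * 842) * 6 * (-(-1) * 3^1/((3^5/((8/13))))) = 6736/351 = 19.19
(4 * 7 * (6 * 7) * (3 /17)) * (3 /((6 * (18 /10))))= 980 /17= 57.65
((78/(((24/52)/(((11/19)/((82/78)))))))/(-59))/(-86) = 72501/3952646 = 0.02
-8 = -8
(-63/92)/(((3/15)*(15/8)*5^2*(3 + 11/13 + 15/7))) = -3822/313375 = -0.01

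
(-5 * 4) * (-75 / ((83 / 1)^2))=1500 / 6889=0.22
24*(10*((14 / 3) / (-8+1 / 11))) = -12320 / 87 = -141.61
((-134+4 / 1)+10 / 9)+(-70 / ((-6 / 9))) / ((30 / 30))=-215 / 9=-23.89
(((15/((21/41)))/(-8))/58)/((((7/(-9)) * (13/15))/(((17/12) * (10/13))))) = 784125/7684768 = 0.10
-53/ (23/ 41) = -2173/ 23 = -94.48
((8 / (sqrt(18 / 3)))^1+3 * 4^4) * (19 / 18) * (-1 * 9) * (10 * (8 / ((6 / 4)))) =-390774.77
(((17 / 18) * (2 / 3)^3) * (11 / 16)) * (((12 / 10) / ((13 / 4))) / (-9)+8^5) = 298720906 / 47385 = 6304.12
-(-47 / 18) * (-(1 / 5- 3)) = 329 / 45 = 7.31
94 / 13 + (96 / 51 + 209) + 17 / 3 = 148366 / 663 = 223.78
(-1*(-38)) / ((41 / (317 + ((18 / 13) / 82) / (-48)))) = 51364087 / 174824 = 293.80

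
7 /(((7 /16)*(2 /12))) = 96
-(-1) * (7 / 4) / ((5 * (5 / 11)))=77 / 100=0.77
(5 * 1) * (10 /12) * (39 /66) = 325 /132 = 2.46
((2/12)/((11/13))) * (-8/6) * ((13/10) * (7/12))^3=-9796423/85536000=-0.11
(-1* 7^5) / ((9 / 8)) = -134456 / 9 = -14939.56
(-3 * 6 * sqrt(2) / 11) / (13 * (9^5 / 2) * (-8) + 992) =9 * sqrt(2) / 16882558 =0.00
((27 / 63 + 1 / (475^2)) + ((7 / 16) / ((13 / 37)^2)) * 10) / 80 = 76590897589 / 170825200000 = 0.45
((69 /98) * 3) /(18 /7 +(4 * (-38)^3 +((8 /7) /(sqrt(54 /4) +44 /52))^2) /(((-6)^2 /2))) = -93505345378679943 /539682861196622098180 +2161109808 * sqrt(6) /134920715299155524545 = -0.00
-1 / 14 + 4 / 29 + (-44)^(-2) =26339 / 393008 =0.07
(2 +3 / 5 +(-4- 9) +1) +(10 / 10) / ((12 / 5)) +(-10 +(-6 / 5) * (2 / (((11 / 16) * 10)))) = -63797 / 3300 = -19.33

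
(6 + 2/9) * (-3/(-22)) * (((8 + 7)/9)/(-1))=-140/99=-1.41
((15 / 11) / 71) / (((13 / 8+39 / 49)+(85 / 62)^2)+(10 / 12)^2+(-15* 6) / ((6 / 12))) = -50856120 / 463397477059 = -0.00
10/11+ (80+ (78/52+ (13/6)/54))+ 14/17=5045329/60588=83.27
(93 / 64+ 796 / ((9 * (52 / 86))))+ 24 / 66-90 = 4784779 / 82368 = 58.09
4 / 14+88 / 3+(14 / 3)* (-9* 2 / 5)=1346 / 105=12.82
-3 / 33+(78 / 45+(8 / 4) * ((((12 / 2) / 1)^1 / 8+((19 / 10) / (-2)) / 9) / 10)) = 4384 / 2475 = 1.77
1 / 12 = 0.08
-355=-355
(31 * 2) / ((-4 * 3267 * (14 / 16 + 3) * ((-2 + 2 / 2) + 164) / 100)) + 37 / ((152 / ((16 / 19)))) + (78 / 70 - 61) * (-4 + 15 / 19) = 1295008269934 / 6728402835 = 192.47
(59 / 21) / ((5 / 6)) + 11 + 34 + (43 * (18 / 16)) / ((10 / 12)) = 106.42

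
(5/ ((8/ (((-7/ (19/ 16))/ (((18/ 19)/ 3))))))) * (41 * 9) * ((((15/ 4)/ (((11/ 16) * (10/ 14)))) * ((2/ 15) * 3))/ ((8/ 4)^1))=-72324/ 11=-6574.91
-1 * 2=-2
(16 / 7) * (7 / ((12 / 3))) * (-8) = -32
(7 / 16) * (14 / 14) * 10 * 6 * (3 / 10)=63 / 8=7.88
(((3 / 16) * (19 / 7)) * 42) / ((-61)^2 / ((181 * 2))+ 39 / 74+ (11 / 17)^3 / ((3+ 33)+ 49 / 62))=12833598810411 / 6492387818704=1.98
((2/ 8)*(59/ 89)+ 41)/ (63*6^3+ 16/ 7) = 102585/ 33916832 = 0.00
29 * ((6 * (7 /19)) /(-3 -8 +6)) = -12.82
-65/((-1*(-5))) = -13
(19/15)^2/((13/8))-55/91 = 0.38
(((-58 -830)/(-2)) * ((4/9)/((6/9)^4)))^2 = 998001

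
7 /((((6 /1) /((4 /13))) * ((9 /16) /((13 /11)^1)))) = 224 /297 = 0.75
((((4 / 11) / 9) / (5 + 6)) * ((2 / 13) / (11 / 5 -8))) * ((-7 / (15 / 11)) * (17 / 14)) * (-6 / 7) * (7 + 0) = -136 / 37323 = -0.00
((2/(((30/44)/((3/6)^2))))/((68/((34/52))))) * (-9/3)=-0.02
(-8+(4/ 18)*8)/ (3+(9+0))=-14/ 27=-0.52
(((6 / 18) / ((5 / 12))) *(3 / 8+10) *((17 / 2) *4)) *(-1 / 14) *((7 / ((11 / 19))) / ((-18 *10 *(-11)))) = -26809 / 217800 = -0.12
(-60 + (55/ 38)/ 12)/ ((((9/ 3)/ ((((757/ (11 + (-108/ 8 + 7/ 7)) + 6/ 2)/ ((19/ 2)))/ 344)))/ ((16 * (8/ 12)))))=955675/ 29241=32.68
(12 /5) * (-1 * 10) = -24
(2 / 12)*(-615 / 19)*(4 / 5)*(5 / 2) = -205 / 19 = -10.79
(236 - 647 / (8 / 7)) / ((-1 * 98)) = 2641 / 784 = 3.37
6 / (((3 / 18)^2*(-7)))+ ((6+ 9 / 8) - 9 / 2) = -1581 / 56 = -28.23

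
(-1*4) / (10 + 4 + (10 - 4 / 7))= -7 / 41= -0.17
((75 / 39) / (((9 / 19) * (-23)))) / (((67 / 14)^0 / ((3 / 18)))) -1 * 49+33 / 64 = -25065719 / 516672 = -48.51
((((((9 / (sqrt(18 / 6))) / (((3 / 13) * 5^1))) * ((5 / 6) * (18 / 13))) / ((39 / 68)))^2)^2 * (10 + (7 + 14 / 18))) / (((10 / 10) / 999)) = 3417599139840 / 28561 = 119659645.67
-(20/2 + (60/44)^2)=-1435/121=-11.86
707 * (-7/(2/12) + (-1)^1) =-30401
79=79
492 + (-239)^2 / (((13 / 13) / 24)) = 1371396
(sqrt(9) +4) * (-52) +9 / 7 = -2539 / 7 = -362.71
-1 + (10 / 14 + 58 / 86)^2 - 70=-6257947 / 90601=-69.07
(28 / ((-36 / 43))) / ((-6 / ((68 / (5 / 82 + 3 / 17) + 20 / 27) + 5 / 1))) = 785817389 / 482598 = 1628.31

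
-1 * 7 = -7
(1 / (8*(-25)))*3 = -3 / 200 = -0.02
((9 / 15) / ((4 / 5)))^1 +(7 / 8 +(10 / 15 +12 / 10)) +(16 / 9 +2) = 2617 / 360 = 7.27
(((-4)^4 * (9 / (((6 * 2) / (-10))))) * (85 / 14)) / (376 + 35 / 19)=-516800 / 16751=-30.85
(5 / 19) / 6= 5 / 114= 0.04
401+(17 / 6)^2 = 14725 / 36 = 409.03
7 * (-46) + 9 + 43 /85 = -26562 /85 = -312.49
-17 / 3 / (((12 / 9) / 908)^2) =-2627979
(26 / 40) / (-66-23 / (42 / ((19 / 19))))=-21 / 2150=-0.01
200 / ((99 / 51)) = 3400 / 33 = 103.03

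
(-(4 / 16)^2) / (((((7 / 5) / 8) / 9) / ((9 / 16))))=-405 / 224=-1.81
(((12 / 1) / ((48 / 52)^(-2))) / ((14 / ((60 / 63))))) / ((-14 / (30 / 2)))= -43200 / 57967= -0.75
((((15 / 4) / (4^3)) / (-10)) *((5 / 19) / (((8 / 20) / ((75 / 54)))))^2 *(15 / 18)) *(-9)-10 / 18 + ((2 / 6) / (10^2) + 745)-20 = 107126330677 / 147865600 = 724.48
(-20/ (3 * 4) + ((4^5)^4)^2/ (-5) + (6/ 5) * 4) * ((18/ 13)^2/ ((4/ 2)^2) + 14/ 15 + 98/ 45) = -19805831702746469769211024741/ 22815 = -868105706892240621048039.70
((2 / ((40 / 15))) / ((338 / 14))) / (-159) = -7 / 35828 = -0.00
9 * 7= 63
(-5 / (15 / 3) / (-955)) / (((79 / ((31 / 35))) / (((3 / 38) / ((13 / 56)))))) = 0.00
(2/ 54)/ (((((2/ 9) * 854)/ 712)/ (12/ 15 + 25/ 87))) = 84194/ 557235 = 0.15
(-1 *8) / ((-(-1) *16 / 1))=-1 / 2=-0.50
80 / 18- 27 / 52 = 1837 / 468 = 3.93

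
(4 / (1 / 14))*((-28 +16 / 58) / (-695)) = 45024 / 20155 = 2.23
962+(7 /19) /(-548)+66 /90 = 150359587 /156180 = 962.73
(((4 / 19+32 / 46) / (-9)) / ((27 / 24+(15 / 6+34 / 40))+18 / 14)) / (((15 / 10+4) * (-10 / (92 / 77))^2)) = -5888 / 129790045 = -0.00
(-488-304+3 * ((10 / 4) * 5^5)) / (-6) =-15097 / 4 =-3774.25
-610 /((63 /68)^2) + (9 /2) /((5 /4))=-707.07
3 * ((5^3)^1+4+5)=402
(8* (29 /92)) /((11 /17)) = 986 /253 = 3.90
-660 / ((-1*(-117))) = -220 / 39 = -5.64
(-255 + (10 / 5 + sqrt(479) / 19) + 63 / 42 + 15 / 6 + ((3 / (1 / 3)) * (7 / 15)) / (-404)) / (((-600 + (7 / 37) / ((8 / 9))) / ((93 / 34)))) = 18611037 / 16388765 - 148 * sqrt(479) / 616607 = 1.13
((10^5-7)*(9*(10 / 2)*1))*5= 22498425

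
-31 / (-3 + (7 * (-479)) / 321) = 9951 / 4316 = 2.31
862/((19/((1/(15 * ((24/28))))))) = 3.53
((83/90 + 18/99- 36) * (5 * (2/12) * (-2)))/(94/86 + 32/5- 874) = -7427605/110661606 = -0.07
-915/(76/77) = -70455/76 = -927.04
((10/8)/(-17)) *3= -15/68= -0.22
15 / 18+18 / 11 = 163 / 66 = 2.47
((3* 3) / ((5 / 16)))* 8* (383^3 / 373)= 64721533824 / 1865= 34703235.29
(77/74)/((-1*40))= -77/2960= -0.03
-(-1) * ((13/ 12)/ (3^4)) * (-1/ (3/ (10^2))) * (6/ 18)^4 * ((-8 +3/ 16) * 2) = 40625/ 472392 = 0.09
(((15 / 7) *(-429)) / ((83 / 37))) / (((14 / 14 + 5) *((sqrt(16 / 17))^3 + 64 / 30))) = -5848803675 / 149219392 + 303571125 *sqrt(17) / 74609696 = -22.42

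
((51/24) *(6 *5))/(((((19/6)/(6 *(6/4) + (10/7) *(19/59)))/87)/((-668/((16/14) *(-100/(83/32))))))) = 720856233297/2869760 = 251190.42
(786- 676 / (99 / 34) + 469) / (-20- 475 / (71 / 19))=-7189531 / 1034055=-6.95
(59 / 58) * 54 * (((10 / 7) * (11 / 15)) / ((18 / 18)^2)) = 11682 / 203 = 57.55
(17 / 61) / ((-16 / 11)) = -187 / 976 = -0.19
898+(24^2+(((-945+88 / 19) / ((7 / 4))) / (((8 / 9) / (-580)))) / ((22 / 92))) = 2147268482 / 1463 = 1467715.98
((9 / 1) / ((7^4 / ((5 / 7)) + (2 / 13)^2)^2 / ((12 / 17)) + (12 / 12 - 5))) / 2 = 12852450 / 45718027389251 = 0.00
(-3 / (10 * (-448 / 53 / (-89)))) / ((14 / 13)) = -183963 / 62720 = -2.93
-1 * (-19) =19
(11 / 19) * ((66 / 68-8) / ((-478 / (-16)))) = -44 / 323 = -0.14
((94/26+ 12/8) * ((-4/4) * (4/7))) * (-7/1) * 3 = 798/13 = 61.38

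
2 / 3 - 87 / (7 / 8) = -2074 / 21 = -98.76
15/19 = 0.79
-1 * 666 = -666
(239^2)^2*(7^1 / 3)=22839660487 / 3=7613220162.33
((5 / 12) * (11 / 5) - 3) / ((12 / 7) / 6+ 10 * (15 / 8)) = -175 / 1599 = -0.11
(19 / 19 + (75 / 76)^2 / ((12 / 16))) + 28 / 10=5.10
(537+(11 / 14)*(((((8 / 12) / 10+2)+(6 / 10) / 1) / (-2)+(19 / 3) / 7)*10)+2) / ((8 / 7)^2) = 13123 / 32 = 410.09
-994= -994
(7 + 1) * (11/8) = 11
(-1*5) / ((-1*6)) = 5 / 6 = 0.83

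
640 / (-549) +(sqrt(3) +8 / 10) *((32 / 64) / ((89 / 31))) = -250762 / 244305 +31 *sqrt(3) / 178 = -0.72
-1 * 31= -31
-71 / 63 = -1.13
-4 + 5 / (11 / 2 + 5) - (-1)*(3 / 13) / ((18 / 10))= -309 / 91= -3.40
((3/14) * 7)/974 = 3/1948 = 0.00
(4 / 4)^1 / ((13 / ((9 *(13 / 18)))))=1 / 2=0.50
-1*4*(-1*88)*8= 2816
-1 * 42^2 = -1764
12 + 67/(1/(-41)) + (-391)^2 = 150146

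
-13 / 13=-1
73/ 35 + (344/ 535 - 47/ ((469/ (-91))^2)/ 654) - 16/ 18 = 60594849017/ 32983780410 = 1.84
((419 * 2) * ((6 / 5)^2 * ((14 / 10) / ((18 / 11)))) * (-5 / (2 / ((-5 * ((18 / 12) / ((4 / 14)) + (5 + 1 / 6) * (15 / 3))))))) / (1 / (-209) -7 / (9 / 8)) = -64418.85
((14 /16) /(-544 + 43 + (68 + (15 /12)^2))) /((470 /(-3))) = 7 /540735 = 0.00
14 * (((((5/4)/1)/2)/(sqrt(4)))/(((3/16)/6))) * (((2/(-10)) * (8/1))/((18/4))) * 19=-8512/9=-945.78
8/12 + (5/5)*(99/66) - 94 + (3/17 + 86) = -577/102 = -5.66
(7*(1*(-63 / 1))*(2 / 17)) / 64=-441 / 544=-0.81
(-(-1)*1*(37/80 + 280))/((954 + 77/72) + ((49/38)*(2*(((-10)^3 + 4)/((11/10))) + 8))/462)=464243967/1572577910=0.30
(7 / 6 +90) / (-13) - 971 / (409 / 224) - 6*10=-19103155 / 31902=-598.81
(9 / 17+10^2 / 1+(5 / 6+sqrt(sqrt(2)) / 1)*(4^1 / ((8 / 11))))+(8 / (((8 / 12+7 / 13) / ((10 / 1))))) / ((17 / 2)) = 11*2^(1 / 4) / 2+1082701 / 9588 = 119.46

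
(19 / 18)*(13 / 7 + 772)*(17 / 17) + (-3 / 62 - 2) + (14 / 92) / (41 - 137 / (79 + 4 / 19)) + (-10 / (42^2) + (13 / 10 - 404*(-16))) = 450968625925831 / 61945397220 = 7280.10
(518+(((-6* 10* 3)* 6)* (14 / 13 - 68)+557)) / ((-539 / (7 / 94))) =-136225 / 13442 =-10.13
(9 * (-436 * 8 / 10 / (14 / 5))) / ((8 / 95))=-93195 / 7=-13313.57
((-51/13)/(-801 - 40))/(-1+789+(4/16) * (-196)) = 0.00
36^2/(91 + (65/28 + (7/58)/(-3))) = 3157056/227233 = 13.89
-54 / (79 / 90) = -4860 / 79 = -61.52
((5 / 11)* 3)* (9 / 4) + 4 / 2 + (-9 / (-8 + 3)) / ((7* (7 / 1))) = 55031 / 10780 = 5.10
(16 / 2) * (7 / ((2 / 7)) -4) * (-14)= -2296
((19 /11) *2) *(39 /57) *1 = 26 /11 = 2.36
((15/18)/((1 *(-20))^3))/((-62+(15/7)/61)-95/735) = 2989/1781753600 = 0.00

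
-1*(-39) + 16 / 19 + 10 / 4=1609 / 38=42.34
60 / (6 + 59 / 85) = 5100 / 569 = 8.96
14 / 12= 7 / 6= 1.17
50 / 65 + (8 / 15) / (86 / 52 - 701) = 2724746 / 3545685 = 0.77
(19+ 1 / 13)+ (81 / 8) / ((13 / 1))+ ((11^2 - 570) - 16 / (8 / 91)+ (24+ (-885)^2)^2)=63801815520545 / 104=613478995389.86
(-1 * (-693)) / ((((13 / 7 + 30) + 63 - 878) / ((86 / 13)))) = -208593 / 35633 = -5.85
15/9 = 5/3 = 1.67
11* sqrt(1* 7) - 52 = -52+11* sqrt(7) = -22.90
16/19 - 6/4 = -25/38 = -0.66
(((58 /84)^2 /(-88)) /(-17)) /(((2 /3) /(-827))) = -695507 /1759296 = -0.40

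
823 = 823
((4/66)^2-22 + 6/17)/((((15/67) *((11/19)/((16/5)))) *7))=-8161131712/106912575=-76.33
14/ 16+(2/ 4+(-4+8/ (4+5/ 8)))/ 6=515/ 888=0.58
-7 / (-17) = 0.41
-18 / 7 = -2.57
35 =35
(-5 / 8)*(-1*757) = 3785 / 8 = 473.12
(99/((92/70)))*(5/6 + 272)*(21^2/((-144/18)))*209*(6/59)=-522801462645/21712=-24078917.77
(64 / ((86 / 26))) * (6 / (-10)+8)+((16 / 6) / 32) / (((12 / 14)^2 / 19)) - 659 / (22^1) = 115.38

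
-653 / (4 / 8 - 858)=1306 / 1715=0.76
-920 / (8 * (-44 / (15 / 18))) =575 / 264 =2.18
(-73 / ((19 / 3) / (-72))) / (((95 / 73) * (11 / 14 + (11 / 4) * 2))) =2014362 / 19855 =101.45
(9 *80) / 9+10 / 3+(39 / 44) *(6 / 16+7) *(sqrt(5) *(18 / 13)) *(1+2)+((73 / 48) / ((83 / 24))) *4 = 4779 *sqrt(5) / 176+21188 / 249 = 145.81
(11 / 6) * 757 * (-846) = -1174107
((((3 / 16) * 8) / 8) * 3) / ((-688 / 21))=-189 / 11008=-0.02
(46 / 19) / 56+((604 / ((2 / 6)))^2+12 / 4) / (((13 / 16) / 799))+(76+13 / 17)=379615651016575 / 117572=3228793003.58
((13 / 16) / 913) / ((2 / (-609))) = -7917 / 29216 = -0.27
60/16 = 15/4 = 3.75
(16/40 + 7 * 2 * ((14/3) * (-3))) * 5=-978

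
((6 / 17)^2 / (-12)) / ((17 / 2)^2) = -12 / 83521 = -0.00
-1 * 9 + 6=-3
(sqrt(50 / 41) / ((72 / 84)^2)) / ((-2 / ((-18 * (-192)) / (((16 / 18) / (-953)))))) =12608190 * sqrt(82) / 41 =2784683.33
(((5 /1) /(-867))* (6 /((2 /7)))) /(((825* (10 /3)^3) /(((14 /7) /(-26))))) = 0.00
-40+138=98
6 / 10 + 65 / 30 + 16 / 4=203 / 30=6.77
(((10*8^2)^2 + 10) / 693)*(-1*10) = -4096100 / 693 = -5910.68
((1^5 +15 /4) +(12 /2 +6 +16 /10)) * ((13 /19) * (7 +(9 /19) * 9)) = 510497 /3610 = 141.41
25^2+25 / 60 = 7505 / 12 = 625.42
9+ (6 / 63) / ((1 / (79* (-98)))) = -2185 / 3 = -728.33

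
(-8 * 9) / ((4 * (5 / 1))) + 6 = 12 / 5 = 2.40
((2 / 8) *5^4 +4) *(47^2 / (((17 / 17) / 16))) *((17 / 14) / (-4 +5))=48142946 / 7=6877563.71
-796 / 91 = -8.75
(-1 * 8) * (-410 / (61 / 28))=91840 / 61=1505.57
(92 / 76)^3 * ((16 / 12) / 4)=12167 / 20577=0.59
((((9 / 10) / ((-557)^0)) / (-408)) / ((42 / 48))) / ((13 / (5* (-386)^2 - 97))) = -2234649 / 15470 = -144.45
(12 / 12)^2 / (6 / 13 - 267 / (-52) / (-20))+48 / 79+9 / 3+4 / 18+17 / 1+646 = 33908716 / 50481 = 671.71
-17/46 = -0.37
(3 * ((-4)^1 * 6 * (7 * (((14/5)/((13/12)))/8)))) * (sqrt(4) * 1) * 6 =-127008/65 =-1953.97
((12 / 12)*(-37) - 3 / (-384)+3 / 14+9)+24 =-3385 / 896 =-3.78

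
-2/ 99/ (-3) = 2/ 297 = 0.01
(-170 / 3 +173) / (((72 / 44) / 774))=165077 / 3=55025.67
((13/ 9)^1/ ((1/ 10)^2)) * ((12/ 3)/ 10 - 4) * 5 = -2600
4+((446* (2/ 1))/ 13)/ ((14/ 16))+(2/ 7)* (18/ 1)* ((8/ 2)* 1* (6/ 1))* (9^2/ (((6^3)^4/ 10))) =116640065/ 1415232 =82.42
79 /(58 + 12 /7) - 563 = -234781 /418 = -561.68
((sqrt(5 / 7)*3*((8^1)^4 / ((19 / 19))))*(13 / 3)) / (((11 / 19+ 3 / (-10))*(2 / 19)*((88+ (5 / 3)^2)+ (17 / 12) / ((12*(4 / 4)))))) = 4613406720*sqrt(35) / 1618673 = 16861.52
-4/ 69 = -0.06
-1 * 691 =-691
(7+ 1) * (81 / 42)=108 / 7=15.43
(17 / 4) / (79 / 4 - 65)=-17 / 181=-0.09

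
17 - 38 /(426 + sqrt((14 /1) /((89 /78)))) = 16.91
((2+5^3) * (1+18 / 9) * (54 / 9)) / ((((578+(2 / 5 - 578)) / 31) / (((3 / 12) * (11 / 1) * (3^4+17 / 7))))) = 284526990 / 7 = 40646712.86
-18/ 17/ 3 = -6/ 17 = -0.35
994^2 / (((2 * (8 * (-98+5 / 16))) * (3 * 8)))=-26.34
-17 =-17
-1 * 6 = -6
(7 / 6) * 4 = 14 / 3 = 4.67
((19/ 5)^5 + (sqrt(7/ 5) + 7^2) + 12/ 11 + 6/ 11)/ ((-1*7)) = -28977714/ 240625 - sqrt(35)/ 35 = -120.60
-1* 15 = -15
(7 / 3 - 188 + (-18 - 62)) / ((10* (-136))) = 797 / 4080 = 0.20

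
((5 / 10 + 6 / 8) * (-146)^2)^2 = 709956025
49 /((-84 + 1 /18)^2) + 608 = 1388153444 /2283121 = 608.01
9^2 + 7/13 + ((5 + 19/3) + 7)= 3895/39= 99.87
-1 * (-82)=82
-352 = -352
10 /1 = 10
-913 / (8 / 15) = -13695 / 8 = -1711.88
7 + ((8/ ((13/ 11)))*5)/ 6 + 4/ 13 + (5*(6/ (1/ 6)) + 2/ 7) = 52753/ 273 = 193.23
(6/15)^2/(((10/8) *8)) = 2/125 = 0.02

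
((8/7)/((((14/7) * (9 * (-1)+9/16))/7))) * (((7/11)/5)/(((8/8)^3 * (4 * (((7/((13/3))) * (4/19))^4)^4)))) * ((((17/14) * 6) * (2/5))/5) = -3262873025190885271790739533541678618257/11880475159918305660425805496320000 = -274641.63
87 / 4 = 21.75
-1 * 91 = -91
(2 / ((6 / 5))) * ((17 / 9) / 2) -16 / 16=0.57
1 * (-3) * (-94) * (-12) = -3384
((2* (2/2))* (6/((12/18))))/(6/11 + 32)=99/179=0.55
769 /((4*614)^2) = 769 /6031936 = 0.00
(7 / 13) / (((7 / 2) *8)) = 1 / 52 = 0.02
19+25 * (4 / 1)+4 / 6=359 / 3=119.67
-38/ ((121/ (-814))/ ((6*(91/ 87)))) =511784/ 319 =1604.34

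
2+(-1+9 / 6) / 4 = 17 / 8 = 2.12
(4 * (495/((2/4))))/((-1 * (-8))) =495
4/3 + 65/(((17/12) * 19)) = 3632/969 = 3.75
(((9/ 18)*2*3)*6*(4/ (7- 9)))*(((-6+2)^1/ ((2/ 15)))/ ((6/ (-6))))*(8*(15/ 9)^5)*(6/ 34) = -1000000/ 51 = -19607.84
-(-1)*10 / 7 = 10 / 7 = 1.43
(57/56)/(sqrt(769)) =57 * sqrt(769)/43064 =0.04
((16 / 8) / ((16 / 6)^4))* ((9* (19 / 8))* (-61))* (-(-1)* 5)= -4224555 / 16384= -257.85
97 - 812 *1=-715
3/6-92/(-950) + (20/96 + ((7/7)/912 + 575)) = 13128383/22800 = 575.81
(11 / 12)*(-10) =-55 / 6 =-9.17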